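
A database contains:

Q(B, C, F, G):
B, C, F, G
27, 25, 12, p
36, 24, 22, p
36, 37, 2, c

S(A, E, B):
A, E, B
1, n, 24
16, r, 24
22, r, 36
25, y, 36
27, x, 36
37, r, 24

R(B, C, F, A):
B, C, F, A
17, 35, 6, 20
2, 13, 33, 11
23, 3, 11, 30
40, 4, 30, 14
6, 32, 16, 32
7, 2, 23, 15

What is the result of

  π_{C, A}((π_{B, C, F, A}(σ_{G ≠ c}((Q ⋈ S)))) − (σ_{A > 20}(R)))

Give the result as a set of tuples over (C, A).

{(24, 22), (24, 25), (24, 27)}

Joining Q and S on B yields {(36, 24, 22, p, 22, r), (36, 24, 22, p, 25, y), (36, 24, 22, p, 27, x), (36, 37, 2, c, 22, r), (36, 37, 2, c, 25, y), (36, 37, 2, c, 27, x)}.
Apply σ_{G ≠ c}; surviving tuples: {(36, 24, 22, p, 22, r), (36, 24, 22, p, 25, y), (36, 24, 22, p, 27, x)}
Keep only column(s) B, C, F, A: {(36, 24, 22, 22), (36, 24, 22, 25), (36, 24, 22, 27)}
Apply σ_{A > 20}; surviving tuples: {(23, 3, 11, 30), (6, 32, 16, 32)}
Taking the difference: {(36, 24, 22, 22), (36, 24, 22, 25), (36, 24, 22, 27)}
Keep only column(s) C, A: {(24, 22), (24, 25), (24, 27)}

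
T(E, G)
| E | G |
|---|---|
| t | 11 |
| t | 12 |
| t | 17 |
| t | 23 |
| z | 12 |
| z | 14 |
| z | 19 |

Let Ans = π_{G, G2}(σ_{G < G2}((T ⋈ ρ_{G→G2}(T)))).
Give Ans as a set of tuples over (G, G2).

{(11, 12), (11, 17), (11, 23), (12, 14), (12, 17), (12, 19), (12, 23), (14, 19), (17, 23)}

ρ[G→G2]: schema becomes (E, G2); tuples unchanged.
Natural join on E: {(t, 11, 11), (t, 11, 12), (t, 11, 17), (t, 11, 23), (t, 12, 11), (t, 12, 12), (t, 12, 17), (t, 12, 23), (t, 17, 11), (t, 17, 12), (t, 17, 17), (t, 17, 23), (t, 23, 11), (t, 23, 12), (t, 23, 17), (t, 23, 23), (z, 12, 12), (z, 12, 14), (z, 12, 19), (z, 14, 12), (z, 14, 14), (z, 14, 19), (z, 19, 12), (z, 19, 14), (z, 19, 19)}
Apply σ_{G < G2}; surviving tuples: {(t, 11, 12), (t, 11, 17), (t, 11, 23), (t, 12, 17), (t, 12, 23), (t, 17, 23), (z, 12, 14), (z, 12, 19), (z, 14, 19)}
π[G, G2]: project onto (G, G2) → {(11, 12), (11, 17), (11, 23), (12, 14), (12, 17), (12, 19), (12, 23), (14, 19), (17, 23)}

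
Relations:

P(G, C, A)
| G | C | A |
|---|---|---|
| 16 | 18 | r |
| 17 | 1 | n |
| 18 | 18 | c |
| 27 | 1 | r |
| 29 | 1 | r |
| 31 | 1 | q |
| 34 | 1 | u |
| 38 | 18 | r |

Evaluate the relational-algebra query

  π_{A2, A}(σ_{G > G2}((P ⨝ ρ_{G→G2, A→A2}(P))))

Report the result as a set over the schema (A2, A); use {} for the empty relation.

{(c, r), (n, q), (n, r), (n, u), (q, u), (r, c), (r, q), (r, r), (r, u)}

ρ[G→G2, A→A2]: schema becomes (G2, C, A2); tuples unchanged.
Natural join on C: {(16, 18, r, 16, r), (16, 18, r, 18, c), (16, 18, r, 38, r), (17, 1, n, 17, n), (17, 1, n, 27, r), (17, 1, n, 29, r), (17, 1, n, 31, q), (17, 1, n, 34, u), (18, 18, c, 16, r), (18, 18, c, 18, c), (18, 18, c, 38, r), (27, 1, r, 17, n), (27, 1, r, 27, r), (27, 1, r, 29, r), (27, 1, r, 31, q), (27, 1, r, 34, u), (29, 1, r, 17, n), (29, 1, r, 27, r), (29, 1, r, 29, r), (29, 1, r, 31, q), (29, 1, r, 34, u), (31, 1, q, 17, n), (31, 1, q, 27, r), (31, 1, q, 29, r), (31, 1, q, 31, q), (31, 1, q, 34, u), (34, 1, u, 17, n), (34, 1, u, 27, r), (34, 1, u, 29, r), (34, 1, u, 31, q), (34, 1, u, 34, u), (38, 18, r, 16, r), (38, 18, r, 18, c), (38, 18, r, 38, r)}
Filtering on G > G2 leaves {(18, 18, c, 16, r), (27, 1, r, 17, n), (29, 1, r, 17, n), (29, 1, r, 27, r), (31, 1, q, 17, n), (31, 1, q, 27, r), (31, 1, q, 29, r), (34, 1, u, 17, n), (34, 1, u, 27, r), (34, 1, u, 29, r), (34, 1, u, 31, q), (38, 18, r, 16, r), (38, 18, r, 18, c)}.
Keep only column(s) A2, A (4 duplicate(s) eliminated): {(c, r), (n, q), (n, r), (n, u), (q, u), (r, c), (r, q), (r, r), (r, u)}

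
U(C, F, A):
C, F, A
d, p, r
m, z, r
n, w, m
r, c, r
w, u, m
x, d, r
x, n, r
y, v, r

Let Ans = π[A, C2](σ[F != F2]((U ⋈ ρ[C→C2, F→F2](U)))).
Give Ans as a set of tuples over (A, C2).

ρ[C→C2, F→F2]: schema becomes (C2, F2, A); tuples unchanged.
Joining U and ρ[C→C2, F→F2](U) on A yields {(d, p, r, d, p), (d, p, r, m, z), (d, p, r, r, c), (d, p, r, x, d), (d, p, r, x, n), (d, p, r, y, v), (m, z, r, d, p), (m, z, r, m, z), (m, z, r, r, c), (m, z, r, x, d), (m, z, r, x, n), (m, z, r, y, v), (n, w, m, n, w), (n, w, m, w, u), (r, c, r, d, p), (r, c, r, m, z), (r, c, r, r, c), (r, c, r, x, d), (r, c, r, x, n), (r, c, r, y, v), (w, u, m, n, w), (w, u, m, w, u), (x, d, r, d, p), (x, d, r, m, z), (x, d, r, r, c), (x, d, r, x, d), (x, d, r, x, n), (x, d, r, y, v), (x, n, r, d, p), (x, n, r, m, z), (x, n, r, r, c), (x, n, r, x, d), (x, n, r, x, n), (x, n, r, y, v), (y, v, r, d, p), (y, v, r, m, z), (y, v, r, r, c), (y, v, r, x, d), (y, v, r, x, n), (y, v, r, y, v)}.
Apply σ_{F != F2}; surviving tuples: {(d, p, r, m, z), (d, p, r, r, c), (d, p, r, x, d), (d, p, r, x, n), (d, p, r, y, v), (m, z, r, d, p), (m, z, r, r, c), (m, z, r, x, d), (m, z, r, x, n), (m, z, r, y, v), (n, w, m, w, u), (r, c, r, d, p), (r, c, r, m, z), (r, c, r, x, d), (r, c, r, x, n), (r, c, r, y, v), (w, u, m, n, w), (x, d, r, d, p), (x, d, r, m, z), (x, d, r, r, c), (x, d, r, x, n), (x, d, r, y, v), (x, n, r, d, p), (x, n, r, m, z), (x, n, r, r, c), (x, n, r, x, d), (x, n, r, y, v), (y, v, r, d, p), (y, v, r, m, z), (y, v, r, r, c), (y, v, r, x, d), (y, v, r, x, n)}
π[A, C2]: project onto (A, C2) (25 duplicate(s) eliminated) → {(m, n), (m, w), (r, d), (r, m), (r, r), (r, x), (r, y)}

{(m, n), (m, w), (r, d), (r, m), (r, r), (r, x), (r, y)}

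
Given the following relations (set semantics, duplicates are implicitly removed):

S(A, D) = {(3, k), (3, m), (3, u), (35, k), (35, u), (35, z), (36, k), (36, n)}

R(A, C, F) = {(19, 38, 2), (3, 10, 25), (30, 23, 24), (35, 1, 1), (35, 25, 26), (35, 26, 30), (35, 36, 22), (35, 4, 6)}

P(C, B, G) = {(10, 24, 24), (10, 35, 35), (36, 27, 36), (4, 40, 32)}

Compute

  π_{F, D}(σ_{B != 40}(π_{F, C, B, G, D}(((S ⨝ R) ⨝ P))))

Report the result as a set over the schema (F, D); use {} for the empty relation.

{(22, k), (22, u), (22, z), (25, k), (25, m), (25, u)}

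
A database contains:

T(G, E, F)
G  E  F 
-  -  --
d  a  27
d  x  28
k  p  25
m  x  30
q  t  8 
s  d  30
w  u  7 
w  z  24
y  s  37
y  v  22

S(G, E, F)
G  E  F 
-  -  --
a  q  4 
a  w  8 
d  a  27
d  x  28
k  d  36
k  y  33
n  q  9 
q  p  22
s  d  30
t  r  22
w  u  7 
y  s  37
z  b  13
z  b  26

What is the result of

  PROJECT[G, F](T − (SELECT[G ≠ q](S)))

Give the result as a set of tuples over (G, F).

{(k, 25), (m, 30), (q, 8), (w, 24), (y, 22)}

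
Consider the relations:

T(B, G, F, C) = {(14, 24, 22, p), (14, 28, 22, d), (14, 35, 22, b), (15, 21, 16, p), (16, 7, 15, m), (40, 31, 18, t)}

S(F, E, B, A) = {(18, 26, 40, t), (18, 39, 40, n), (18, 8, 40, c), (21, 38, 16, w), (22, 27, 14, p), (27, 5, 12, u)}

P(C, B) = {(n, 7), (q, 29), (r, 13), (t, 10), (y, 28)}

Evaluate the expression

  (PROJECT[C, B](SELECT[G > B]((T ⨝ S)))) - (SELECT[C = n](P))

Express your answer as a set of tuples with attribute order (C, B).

Natural join on B, F: {(14, 24, 22, p, 27, p), (14, 28, 22, d, 27, p), (14, 35, 22, b, 27, p), (40, 31, 18, t, 26, t), (40, 31, 18, t, 39, n), (40, 31, 18, t, 8, c)}
Apply σ_{G > B}; surviving tuples: {(14, 24, 22, p, 27, p), (14, 28, 22, d, 27, p), (14, 35, 22, b, 27, p)}
Projecting to C, B: {(b, 14), (d, 14), (p, 14)}
Apply σ_{C = n}; surviving tuples: {(n, 7)}
Set difference of the two operands is {(b, 14), (d, 14), (p, 14)}.

{(b, 14), (d, 14), (p, 14)}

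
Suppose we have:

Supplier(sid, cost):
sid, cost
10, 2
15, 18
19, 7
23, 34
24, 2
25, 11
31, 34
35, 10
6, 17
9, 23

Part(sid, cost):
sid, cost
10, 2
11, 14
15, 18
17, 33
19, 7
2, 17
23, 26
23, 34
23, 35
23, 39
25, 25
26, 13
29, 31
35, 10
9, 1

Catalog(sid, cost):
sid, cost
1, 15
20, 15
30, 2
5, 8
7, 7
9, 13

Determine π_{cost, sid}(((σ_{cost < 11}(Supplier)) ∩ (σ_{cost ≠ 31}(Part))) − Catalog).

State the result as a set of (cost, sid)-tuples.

{(10, 35), (2, 10), (7, 19)}

Filtering on cost < 11 leaves {(10, 2), (19, 7), (24, 2), (35, 10)}.
Filtering on cost ≠ 31 leaves {(10, 2), (11, 14), (15, 18), (17, 33), (19, 7), (2, 17), (23, 26), (23, 34), (23, 35), (23, 39), (25, 25), (26, 13), (35, 10), (9, 1)}.
Intersection: {(10, 2), (19, 7), (24, 2), (35, 10)} with {(10, 2), (11, 14), (15, 18), (17, 33), (19, 7), (2, 17), (23, 26), (23, 34), (23, 35), (23, 39), (25, 25), (26, 13), (35, 10), (9, 1)} → {(10, 2), (19, 7), (35, 10)}
Difference: {(10, 2), (19, 7), (35, 10)} with {(1, 15), (20, 15), (30, 2), (5, 8), (7, 7), (9, 13)} → {(10, 2), (19, 7), (35, 10)}
π_{cost, sid} gives {(10, 35), (2, 10), (7, 19)}.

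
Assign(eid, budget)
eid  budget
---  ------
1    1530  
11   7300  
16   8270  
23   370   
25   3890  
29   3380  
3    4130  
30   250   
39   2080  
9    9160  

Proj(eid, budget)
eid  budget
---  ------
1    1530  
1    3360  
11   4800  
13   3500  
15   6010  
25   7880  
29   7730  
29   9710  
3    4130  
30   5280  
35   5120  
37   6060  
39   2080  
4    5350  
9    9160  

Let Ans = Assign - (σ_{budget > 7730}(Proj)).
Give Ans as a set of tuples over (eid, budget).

{(1, 1530), (11, 7300), (16, 8270), (23, 370), (25, 3890), (29, 3380), (3, 4130), (30, 250), (39, 2080)}

σ[budget > 7730]: keep tuples satisfying budget > 7730 → {(25, 7880), (29, 9710), (9, 9160)}
Set difference of the two operands is {(1, 1530), (11, 7300), (16, 8270), (23, 370), (25, 3890), (29, 3380), (3, 4130), (30, 250), (39, 2080)}.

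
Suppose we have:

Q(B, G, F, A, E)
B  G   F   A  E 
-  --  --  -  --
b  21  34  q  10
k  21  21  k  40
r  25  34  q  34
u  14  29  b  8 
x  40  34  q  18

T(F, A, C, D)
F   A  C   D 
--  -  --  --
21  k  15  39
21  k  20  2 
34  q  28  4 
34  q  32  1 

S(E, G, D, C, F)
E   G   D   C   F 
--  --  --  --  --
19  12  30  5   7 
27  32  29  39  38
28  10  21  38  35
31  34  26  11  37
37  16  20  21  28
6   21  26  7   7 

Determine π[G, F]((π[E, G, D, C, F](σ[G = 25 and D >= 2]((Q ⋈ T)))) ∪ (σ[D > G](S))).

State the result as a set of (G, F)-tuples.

{(10, 35), (12, 7), (16, 28), (21, 7), (25, 34)}

Natural join on F, A: {(b, 21, 34, q, 10, 28, 4), (b, 21, 34, q, 10, 32, 1), (k, 21, 21, k, 40, 15, 39), (k, 21, 21, k, 40, 20, 2), (r, 25, 34, q, 34, 28, 4), (r, 25, 34, q, 34, 32, 1), (x, 40, 34, q, 18, 28, 4), (x, 40, 34, q, 18, 32, 1)}
σ[G = 25 and D >= 2]: keep tuples satisfying G = 25 and D >= 2 → {(r, 25, 34, q, 34, 28, 4)}
π_{E, G, D, C, F} gives {(34, 25, 4, 28, 34)}.
σ[D > G]: keep tuples satisfying D > G → {(19, 12, 30, 5, 7), (28, 10, 21, 38, 35), (37, 16, 20, 21, 28), (6, 21, 26, 7, 7)}
Taking the union: {(19, 12, 30, 5, 7), (28, 10, 21, 38, 35), (34, 25, 4, 28, 34), (37, 16, 20, 21, 28), (6, 21, 26, 7, 7)}
π_{G, F} gives {(10, 35), (12, 7), (16, 28), (21, 7), (25, 34)}.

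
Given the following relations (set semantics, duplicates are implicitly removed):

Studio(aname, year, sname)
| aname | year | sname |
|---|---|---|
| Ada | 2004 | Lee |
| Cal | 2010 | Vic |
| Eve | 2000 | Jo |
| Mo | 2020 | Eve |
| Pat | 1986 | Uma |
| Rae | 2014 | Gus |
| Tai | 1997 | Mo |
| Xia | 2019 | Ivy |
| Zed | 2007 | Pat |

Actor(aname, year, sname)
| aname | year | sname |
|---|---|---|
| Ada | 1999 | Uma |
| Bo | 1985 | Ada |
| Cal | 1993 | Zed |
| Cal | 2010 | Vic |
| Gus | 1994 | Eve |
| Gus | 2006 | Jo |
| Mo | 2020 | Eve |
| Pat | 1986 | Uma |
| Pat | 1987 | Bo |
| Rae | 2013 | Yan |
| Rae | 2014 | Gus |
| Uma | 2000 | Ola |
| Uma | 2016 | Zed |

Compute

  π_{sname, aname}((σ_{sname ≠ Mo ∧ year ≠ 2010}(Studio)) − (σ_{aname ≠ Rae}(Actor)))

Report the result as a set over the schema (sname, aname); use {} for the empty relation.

{(Gus, Rae), (Ivy, Xia), (Jo, Eve), (Lee, Ada), (Pat, Zed)}

Filtering on sname ≠ Mo ∧ year ≠ 2010 leaves {(Ada, 2004, Lee), (Eve, 2000, Jo), (Mo, 2020, Eve), (Pat, 1986, Uma), (Rae, 2014, Gus), (Xia, 2019, Ivy), (Zed, 2007, Pat)}.
Filtering on aname ≠ Rae leaves {(Ada, 1999, Uma), (Bo, 1985, Ada), (Cal, 1993, Zed), (Cal, 2010, Vic), (Gus, 1994, Eve), (Gus, 2006, Jo), (Mo, 2020, Eve), (Pat, 1986, Uma), (Pat, 1987, Bo), (Uma, 2000, Ola), (Uma, 2016, Zed)}.
Difference: {(Ada, 2004, Lee), (Eve, 2000, Jo), (Mo, 2020, Eve), (Pat, 1986, Uma), (Rae, 2014, Gus), (Xia, 2019, Ivy), (Zed, 2007, Pat)} with {(Ada, 1999, Uma), (Bo, 1985, Ada), (Cal, 1993, Zed), (Cal, 2010, Vic), (Gus, 1994, Eve), (Gus, 2006, Jo), (Mo, 2020, Eve), (Pat, 1986, Uma), (Pat, 1987, Bo), (Uma, 2000, Ola), (Uma, 2016, Zed)} → {(Ada, 2004, Lee), (Eve, 2000, Jo), (Rae, 2014, Gus), (Xia, 2019, Ivy), (Zed, 2007, Pat)}
π_{sname, aname} gives {(Gus, Rae), (Ivy, Xia), (Jo, Eve), (Lee, Ada), (Pat, Zed)}.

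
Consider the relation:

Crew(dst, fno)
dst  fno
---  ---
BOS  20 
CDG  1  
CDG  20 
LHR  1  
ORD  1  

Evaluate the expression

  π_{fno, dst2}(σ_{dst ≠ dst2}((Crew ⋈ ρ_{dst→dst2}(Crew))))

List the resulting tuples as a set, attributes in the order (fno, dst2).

ρ[dst→dst2]: schema becomes (dst2, fno); tuples unchanged.
Joining Crew and ρ_{dst→dst2}(Crew) on fno yields {(BOS, 20, BOS), (BOS, 20, CDG), (CDG, 1, CDG), (CDG, 1, LHR), (CDG, 1, ORD), (CDG, 20, BOS), (CDG, 20, CDG), (LHR, 1, CDG), (LHR, 1, LHR), (LHR, 1, ORD), (ORD, 1, CDG), (ORD, 1, LHR), (ORD, 1, ORD)}.
Apply σ_{dst ≠ dst2}; surviving tuples: {(BOS, 20, CDG), (CDG, 1, LHR), (CDG, 1, ORD), (CDG, 20, BOS), (LHR, 1, CDG), (LHR, 1, ORD), (ORD, 1, CDG), (ORD, 1, LHR)}
π_{fno, dst2} gives {(1, CDG), (1, LHR), (1, ORD), (20, BOS), (20, CDG)} (3 duplicate(s) eliminated).

{(1, CDG), (1, LHR), (1, ORD), (20, BOS), (20, CDG)}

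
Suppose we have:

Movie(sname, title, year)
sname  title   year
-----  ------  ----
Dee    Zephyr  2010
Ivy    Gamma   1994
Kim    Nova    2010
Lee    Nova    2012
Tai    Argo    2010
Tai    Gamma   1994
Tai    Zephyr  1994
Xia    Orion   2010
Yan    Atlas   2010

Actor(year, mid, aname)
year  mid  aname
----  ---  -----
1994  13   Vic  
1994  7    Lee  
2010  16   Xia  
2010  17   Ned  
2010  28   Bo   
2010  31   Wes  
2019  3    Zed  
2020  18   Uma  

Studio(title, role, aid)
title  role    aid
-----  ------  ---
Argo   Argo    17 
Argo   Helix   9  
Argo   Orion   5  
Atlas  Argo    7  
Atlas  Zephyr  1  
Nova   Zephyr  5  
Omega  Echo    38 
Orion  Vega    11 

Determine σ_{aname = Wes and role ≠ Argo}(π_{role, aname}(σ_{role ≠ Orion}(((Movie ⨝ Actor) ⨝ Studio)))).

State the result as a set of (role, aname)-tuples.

Natural join on year: {(Dee, Zephyr, 2010, 16, Xia), (Dee, Zephyr, 2010, 17, Ned), (Dee, Zephyr, 2010, 28, Bo), (Dee, Zephyr, 2010, 31, Wes), (Ivy, Gamma, 1994, 13, Vic), (Ivy, Gamma, 1994, 7, Lee), (Kim, Nova, 2010, 16, Xia), (Kim, Nova, 2010, 17, Ned), (Kim, Nova, 2010, 28, Bo), (Kim, Nova, 2010, 31, Wes), (Tai, Argo, 2010, 16, Xia), (Tai, Argo, 2010, 17, Ned), (Tai, Argo, 2010, 28, Bo), (Tai, Argo, 2010, 31, Wes), (Tai, Gamma, 1994, 13, Vic), (Tai, Gamma, 1994, 7, Lee), (Tai, Zephyr, 1994, 13, Vic), (Tai, Zephyr, 1994, 7, Lee), (Xia, Orion, 2010, 16, Xia), (Xia, Orion, 2010, 17, Ned), (Xia, Orion, 2010, 28, Bo), (Xia, Orion, 2010, 31, Wes), (Yan, Atlas, 2010, 16, Xia), (Yan, Atlas, 2010, 17, Ned), (Yan, Atlas, 2010, 28, Bo), (Yan, Atlas, 2010, 31, Wes)}
Natural join on title: {(Kim, Nova, 2010, 16, Xia, Zephyr, 5), (Kim, Nova, 2010, 17, Ned, Zephyr, 5), (Kim, Nova, 2010, 28, Bo, Zephyr, 5), (Kim, Nova, 2010, 31, Wes, Zephyr, 5), (Tai, Argo, 2010, 16, Xia, Argo, 17), (Tai, Argo, 2010, 16, Xia, Helix, 9), (Tai, Argo, 2010, 16, Xia, Orion, 5), (Tai, Argo, 2010, 17, Ned, Argo, 17), (Tai, Argo, 2010, 17, Ned, Helix, 9), (Tai, Argo, 2010, 17, Ned, Orion, 5), (Tai, Argo, 2010, 28, Bo, Argo, 17), (Tai, Argo, 2010, 28, Bo, Helix, 9), (Tai, Argo, 2010, 28, Bo, Orion, 5), (Tai, Argo, 2010, 31, Wes, Argo, 17), (Tai, Argo, 2010, 31, Wes, Helix, 9), (Tai, Argo, 2010, 31, Wes, Orion, 5), (Xia, Orion, 2010, 16, Xia, Vega, 11), (Xia, Orion, 2010, 17, Ned, Vega, 11), (Xia, Orion, 2010, 28, Bo, Vega, 11), (Xia, Orion, 2010, 31, Wes, Vega, 11), (Yan, Atlas, 2010, 16, Xia, Argo, 7), (Yan, Atlas, 2010, 16, Xia, Zephyr, 1), (Yan, Atlas, 2010, 17, Ned, Argo, 7), (Yan, Atlas, 2010, 17, Ned, Zephyr, 1), (Yan, Atlas, 2010, 28, Bo, Argo, 7), (Yan, Atlas, 2010, 28, Bo, Zephyr, 1), (Yan, Atlas, 2010, 31, Wes, Argo, 7), (Yan, Atlas, 2010, 31, Wes, Zephyr, 1)}
Apply σ_{role ≠ Orion}; surviving tuples: {(Kim, Nova, 2010, 16, Xia, Zephyr, 5), (Kim, Nova, 2010, 17, Ned, Zephyr, 5), (Kim, Nova, 2010, 28, Bo, Zephyr, 5), (Kim, Nova, 2010, 31, Wes, Zephyr, 5), (Tai, Argo, 2010, 16, Xia, Argo, 17), (Tai, Argo, 2010, 16, Xia, Helix, 9), (Tai, Argo, 2010, 17, Ned, Argo, 17), (Tai, Argo, 2010, 17, Ned, Helix, 9), (Tai, Argo, 2010, 28, Bo, Argo, 17), (Tai, Argo, 2010, 28, Bo, Helix, 9), (Tai, Argo, 2010, 31, Wes, Argo, 17), (Tai, Argo, 2010, 31, Wes, Helix, 9), (Xia, Orion, 2010, 16, Xia, Vega, 11), (Xia, Orion, 2010, 17, Ned, Vega, 11), (Xia, Orion, 2010, 28, Bo, Vega, 11), (Xia, Orion, 2010, 31, Wes, Vega, 11), (Yan, Atlas, 2010, 16, Xia, Argo, 7), (Yan, Atlas, 2010, 16, Xia, Zephyr, 1), (Yan, Atlas, 2010, 17, Ned, Argo, 7), (Yan, Atlas, 2010, 17, Ned, Zephyr, 1), (Yan, Atlas, 2010, 28, Bo, Argo, 7), (Yan, Atlas, 2010, 28, Bo, Zephyr, 1), (Yan, Atlas, 2010, 31, Wes, Argo, 7), (Yan, Atlas, 2010, 31, Wes, Zephyr, 1)}
π[role, aname]: project onto (role, aname) (8 duplicate(s) eliminated) → {(Argo, Bo), (Argo, Ned), (Argo, Wes), (Argo, Xia), (Helix, Bo), (Helix, Ned), (Helix, Wes), (Helix, Xia), (Vega, Bo), (Vega, Ned), (Vega, Wes), (Vega, Xia), (Zephyr, Bo), (Zephyr, Ned), (Zephyr, Wes), (Zephyr, Xia)}
Apply σ_{aname = Wes and role ≠ Argo}; surviving tuples: {(Helix, Wes), (Vega, Wes), (Zephyr, Wes)}

{(Helix, Wes), (Vega, Wes), (Zephyr, Wes)}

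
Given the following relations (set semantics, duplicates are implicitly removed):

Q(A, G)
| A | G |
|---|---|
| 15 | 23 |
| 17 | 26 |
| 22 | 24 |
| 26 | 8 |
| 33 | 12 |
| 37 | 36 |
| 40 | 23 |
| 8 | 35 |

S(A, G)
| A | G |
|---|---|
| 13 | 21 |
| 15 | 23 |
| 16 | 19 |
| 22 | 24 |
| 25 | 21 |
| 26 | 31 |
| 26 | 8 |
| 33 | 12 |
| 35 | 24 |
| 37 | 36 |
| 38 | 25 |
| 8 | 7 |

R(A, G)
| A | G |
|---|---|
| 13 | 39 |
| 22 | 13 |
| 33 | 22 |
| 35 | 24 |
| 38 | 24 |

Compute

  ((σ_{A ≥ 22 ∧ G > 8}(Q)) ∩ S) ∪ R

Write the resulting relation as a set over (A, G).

Selection A ≥ 22 ∧ G > 8: {(22, 24), (33, 12), (37, 36), (40, 23)}
Set intersection of the two operands is {(22, 24), (33, 12), (37, 36)}.
Set union of the two operands is {(13, 39), (22, 13), (22, 24), (33, 12), (33, 22), (35, 24), (37, 36), (38, 24)}.

{(13, 39), (22, 13), (22, 24), (33, 12), (33, 22), (35, 24), (37, 36), (38, 24)}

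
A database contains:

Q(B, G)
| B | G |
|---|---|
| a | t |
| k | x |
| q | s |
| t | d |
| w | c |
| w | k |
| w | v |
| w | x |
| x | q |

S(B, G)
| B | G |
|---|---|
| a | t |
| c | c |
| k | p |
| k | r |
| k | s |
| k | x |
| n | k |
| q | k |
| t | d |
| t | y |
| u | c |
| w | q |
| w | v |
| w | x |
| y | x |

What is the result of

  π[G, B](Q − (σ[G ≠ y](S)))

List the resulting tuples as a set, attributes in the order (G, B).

Filtering on G ≠ y leaves {(a, t), (c, c), (k, p), (k, r), (k, s), (k, x), (n, k), (q, k), (t, d), (u, c), (w, q), (w, v), (w, x), (y, x)}.
Taking the difference: {(q, s), (w, c), (w, k), (x, q)}
Projecting to G, B: {(c, w), (k, w), (q, x), (s, q)}

{(c, w), (k, w), (q, x), (s, q)}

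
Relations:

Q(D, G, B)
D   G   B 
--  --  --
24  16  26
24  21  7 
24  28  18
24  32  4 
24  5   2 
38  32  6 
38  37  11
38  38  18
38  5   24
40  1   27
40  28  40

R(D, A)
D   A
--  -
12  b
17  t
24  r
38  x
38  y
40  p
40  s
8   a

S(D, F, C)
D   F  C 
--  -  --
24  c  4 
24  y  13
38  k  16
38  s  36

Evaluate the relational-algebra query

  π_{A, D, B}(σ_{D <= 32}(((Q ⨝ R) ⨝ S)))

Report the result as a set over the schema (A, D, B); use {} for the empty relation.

Joining Q and R on D yields {(24, 16, 26, r), (24, 21, 7, r), (24, 28, 18, r), (24, 32, 4, r), (24, 5, 2, r), (38, 32, 6, x), (38, 32, 6, y), (38, 37, 11, x), (38, 37, 11, y), (38, 38, 18, x), (38, 38, 18, y), (38, 5, 24, x), (38, 5, 24, y), (40, 1, 27, p), (40, 1, 27, s), (40, 28, 40, p), (40, 28, 40, s)}.
Joining (Q ⨝ R) and S on D yields {(24, 16, 26, r, c, 4), (24, 16, 26, r, y, 13), (24, 21, 7, r, c, 4), (24, 21, 7, r, y, 13), (24, 28, 18, r, c, 4), (24, 28, 18, r, y, 13), (24, 32, 4, r, c, 4), (24, 32, 4, r, y, 13), (24, 5, 2, r, c, 4), (24, 5, 2, r, y, 13), (38, 32, 6, x, k, 16), (38, 32, 6, x, s, 36), (38, 32, 6, y, k, 16), (38, 32, 6, y, s, 36), (38, 37, 11, x, k, 16), (38, 37, 11, x, s, 36), (38, 37, 11, y, k, 16), (38, 37, 11, y, s, 36), (38, 38, 18, x, k, 16), (38, 38, 18, x, s, 36), (38, 38, 18, y, k, 16), (38, 38, 18, y, s, 36), (38, 5, 24, x, k, 16), (38, 5, 24, x, s, 36), (38, 5, 24, y, k, 16), (38, 5, 24, y, s, 36)}.
σ[D <= 32]: keep tuples satisfying D <= 32 → {(24, 16, 26, r, c, 4), (24, 16, 26, r, y, 13), (24, 21, 7, r, c, 4), (24, 21, 7, r, y, 13), (24, 28, 18, r, c, 4), (24, 28, 18, r, y, 13), (24, 32, 4, r, c, 4), (24, 32, 4, r, y, 13), (24, 5, 2, r, c, 4), (24, 5, 2, r, y, 13)}
π[A, D, B]: project onto (A, D, B) (5 duplicate(s) eliminated) → {(r, 24, 18), (r, 24, 2), (r, 24, 26), (r, 24, 4), (r, 24, 7)}

{(r, 24, 18), (r, 24, 2), (r, 24, 26), (r, 24, 4), (r, 24, 7)}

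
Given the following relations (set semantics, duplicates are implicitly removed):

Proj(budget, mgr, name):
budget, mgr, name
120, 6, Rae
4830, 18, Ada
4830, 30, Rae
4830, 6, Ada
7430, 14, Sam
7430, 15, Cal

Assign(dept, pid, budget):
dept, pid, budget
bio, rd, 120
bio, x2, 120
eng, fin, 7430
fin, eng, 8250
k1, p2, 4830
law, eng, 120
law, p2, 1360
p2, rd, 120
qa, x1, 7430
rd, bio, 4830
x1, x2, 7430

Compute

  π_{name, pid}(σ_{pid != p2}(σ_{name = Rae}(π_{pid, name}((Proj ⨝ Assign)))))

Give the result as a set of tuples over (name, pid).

Natural join on budget: {(120, 6, Rae, bio, rd), (120, 6, Rae, bio, x2), (120, 6, Rae, law, eng), (120, 6, Rae, p2, rd), (4830, 18, Ada, k1, p2), (4830, 18, Ada, rd, bio), (4830, 30, Rae, k1, p2), (4830, 30, Rae, rd, bio), (4830, 6, Ada, k1, p2), (4830, 6, Ada, rd, bio), (7430, 14, Sam, eng, fin), (7430, 14, Sam, qa, x1), (7430, 14, Sam, x1, x2), (7430, 15, Cal, eng, fin), (7430, 15, Cal, qa, x1), (7430, 15, Cal, x1, x2)}
π[pid, name]: project onto (pid, name) (3 duplicate(s) eliminated) → {(bio, Ada), (bio, Rae), (eng, Rae), (fin, Cal), (fin, Sam), (p2, Ada), (p2, Rae), (rd, Rae), (x1, Cal), (x1, Sam), (x2, Cal), (x2, Rae), (x2, Sam)}
Apply σ_{name = Rae}; surviving tuples: {(bio, Rae), (eng, Rae), (p2, Rae), (rd, Rae), (x2, Rae)}
Apply σ_{pid != p2}; surviving tuples: {(bio, Rae), (eng, Rae), (rd, Rae), (x2, Rae)}
π[name, pid]: project onto (name, pid) → {(Rae, bio), (Rae, eng), (Rae, rd), (Rae, x2)}

{(Rae, bio), (Rae, eng), (Rae, rd), (Rae, x2)}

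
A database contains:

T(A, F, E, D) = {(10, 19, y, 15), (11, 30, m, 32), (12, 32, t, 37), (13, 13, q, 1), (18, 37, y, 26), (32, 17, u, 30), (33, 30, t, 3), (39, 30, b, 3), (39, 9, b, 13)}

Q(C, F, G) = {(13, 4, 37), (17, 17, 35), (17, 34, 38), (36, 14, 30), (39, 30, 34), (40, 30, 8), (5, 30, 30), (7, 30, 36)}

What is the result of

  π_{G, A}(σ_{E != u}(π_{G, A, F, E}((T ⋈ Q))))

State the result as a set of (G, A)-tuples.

Natural join on F: {(11, 30, m, 32, 39, 34), (11, 30, m, 32, 40, 8), (11, 30, m, 32, 5, 30), (11, 30, m, 32, 7, 36), (32, 17, u, 30, 17, 35), (33, 30, t, 3, 39, 34), (33, 30, t, 3, 40, 8), (33, 30, t, 3, 5, 30), (33, 30, t, 3, 7, 36), (39, 30, b, 3, 39, 34), (39, 30, b, 3, 40, 8), (39, 30, b, 3, 5, 30), (39, 30, b, 3, 7, 36)}
Projecting to G, A, F, E: {(30, 11, 30, m), (30, 33, 30, t), (30, 39, 30, b), (34, 11, 30, m), (34, 33, 30, t), (34, 39, 30, b), (35, 32, 17, u), (36, 11, 30, m), (36, 33, 30, t), (36, 39, 30, b), (8, 11, 30, m), (8, 33, 30, t), (8, 39, 30, b)}
Apply σ_{E != u}; surviving tuples: {(30, 11, 30, m), (30, 33, 30, t), (30, 39, 30, b), (34, 11, 30, m), (34, 33, 30, t), (34, 39, 30, b), (36, 11, 30, m), (36, 33, 30, t), (36, 39, 30, b), (8, 11, 30, m), (8, 33, 30, t), (8, 39, 30, b)}
Projecting to G, A: {(30, 11), (30, 33), (30, 39), (34, 11), (34, 33), (34, 39), (36, 11), (36, 33), (36, 39), (8, 11), (8, 33), (8, 39)}

{(30, 11), (30, 33), (30, 39), (34, 11), (34, 33), (34, 39), (36, 11), (36, 33), (36, 39), (8, 11), (8, 33), (8, 39)}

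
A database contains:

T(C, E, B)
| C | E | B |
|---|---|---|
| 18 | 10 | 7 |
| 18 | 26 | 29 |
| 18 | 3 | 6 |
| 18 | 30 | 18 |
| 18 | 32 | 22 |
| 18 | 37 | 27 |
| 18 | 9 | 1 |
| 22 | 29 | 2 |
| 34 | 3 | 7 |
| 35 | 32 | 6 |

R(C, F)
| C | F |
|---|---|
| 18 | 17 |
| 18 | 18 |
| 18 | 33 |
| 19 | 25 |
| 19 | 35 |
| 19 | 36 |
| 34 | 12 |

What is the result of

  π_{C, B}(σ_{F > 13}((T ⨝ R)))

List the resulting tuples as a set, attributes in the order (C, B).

{(18, 1), (18, 18), (18, 22), (18, 27), (18, 29), (18, 6), (18, 7)}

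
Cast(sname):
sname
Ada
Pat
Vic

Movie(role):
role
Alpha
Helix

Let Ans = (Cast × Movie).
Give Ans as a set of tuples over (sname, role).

{(Ada, Alpha), (Ada, Helix), (Pat, Alpha), (Pat, Helix), (Vic, Alpha), (Vic, Helix)}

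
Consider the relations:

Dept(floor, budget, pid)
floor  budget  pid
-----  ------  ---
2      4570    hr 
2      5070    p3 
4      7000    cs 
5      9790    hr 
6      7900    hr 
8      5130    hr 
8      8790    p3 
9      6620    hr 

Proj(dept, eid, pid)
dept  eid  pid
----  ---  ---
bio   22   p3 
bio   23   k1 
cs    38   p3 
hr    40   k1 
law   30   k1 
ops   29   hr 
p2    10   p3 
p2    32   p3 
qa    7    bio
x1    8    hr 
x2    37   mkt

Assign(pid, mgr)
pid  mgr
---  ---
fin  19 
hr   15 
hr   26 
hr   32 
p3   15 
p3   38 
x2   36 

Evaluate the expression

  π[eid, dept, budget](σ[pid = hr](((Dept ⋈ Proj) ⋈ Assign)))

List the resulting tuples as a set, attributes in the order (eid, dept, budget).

Natural join on pid: {(2, 4570, hr, ops, 29), (2, 4570, hr, x1, 8), (2, 5070, p3, bio, 22), (2, 5070, p3, cs, 38), (2, 5070, p3, p2, 10), (2, 5070, p3, p2, 32), (5, 9790, hr, ops, 29), (5, 9790, hr, x1, 8), (6, 7900, hr, ops, 29), (6, 7900, hr, x1, 8), (8, 5130, hr, ops, 29), (8, 5130, hr, x1, 8), (8, 8790, p3, bio, 22), (8, 8790, p3, cs, 38), (8, 8790, p3, p2, 10), (8, 8790, p3, p2, 32), (9, 6620, hr, ops, 29), (9, 6620, hr, x1, 8)}
Natural join on pid: {(2, 4570, hr, ops, 29, 15), (2, 4570, hr, ops, 29, 26), (2, 4570, hr, ops, 29, 32), (2, 4570, hr, x1, 8, 15), (2, 4570, hr, x1, 8, 26), (2, 4570, hr, x1, 8, 32), (2, 5070, p3, bio, 22, 15), (2, 5070, p3, bio, 22, 38), (2, 5070, p3, cs, 38, 15), (2, 5070, p3, cs, 38, 38), (2, 5070, p3, p2, 10, 15), (2, 5070, p3, p2, 10, 38), (2, 5070, p3, p2, 32, 15), (2, 5070, p3, p2, 32, 38), (5, 9790, hr, ops, 29, 15), (5, 9790, hr, ops, 29, 26), (5, 9790, hr, ops, 29, 32), (5, 9790, hr, x1, 8, 15), (5, 9790, hr, x1, 8, 26), (5, 9790, hr, x1, 8, 32), (6, 7900, hr, ops, 29, 15), (6, 7900, hr, ops, 29, 26), (6, 7900, hr, ops, 29, 32), (6, 7900, hr, x1, 8, 15), (6, 7900, hr, x1, 8, 26), (6, 7900, hr, x1, 8, 32), (8, 5130, hr, ops, 29, 15), (8, 5130, hr, ops, 29, 26), (8, 5130, hr, ops, 29, 32), (8, 5130, hr, x1, 8, 15), (8, 5130, hr, x1, 8, 26), (8, 5130, hr, x1, 8, 32), (8, 8790, p3, bio, 22, 15), (8, 8790, p3, bio, 22, 38), (8, 8790, p3, cs, 38, 15), (8, 8790, p3, cs, 38, 38), (8, 8790, p3, p2, 10, 15), (8, 8790, p3, p2, 10, 38), (8, 8790, p3, p2, 32, 15), (8, 8790, p3, p2, 32, 38), (9, 6620, hr, ops, 29, 15), (9, 6620, hr, ops, 29, 26), (9, 6620, hr, ops, 29, 32), (9, 6620, hr, x1, 8, 15), (9, 6620, hr, x1, 8, 26), (9, 6620, hr, x1, 8, 32)}
Apply σ_{pid = hr}; surviving tuples: {(2, 4570, hr, ops, 29, 15), (2, 4570, hr, ops, 29, 26), (2, 4570, hr, ops, 29, 32), (2, 4570, hr, x1, 8, 15), (2, 4570, hr, x1, 8, 26), (2, 4570, hr, x1, 8, 32), (5, 9790, hr, ops, 29, 15), (5, 9790, hr, ops, 29, 26), (5, 9790, hr, ops, 29, 32), (5, 9790, hr, x1, 8, 15), (5, 9790, hr, x1, 8, 26), (5, 9790, hr, x1, 8, 32), (6, 7900, hr, ops, 29, 15), (6, 7900, hr, ops, 29, 26), (6, 7900, hr, ops, 29, 32), (6, 7900, hr, x1, 8, 15), (6, 7900, hr, x1, 8, 26), (6, 7900, hr, x1, 8, 32), (8, 5130, hr, ops, 29, 15), (8, 5130, hr, ops, 29, 26), (8, 5130, hr, ops, 29, 32), (8, 5130, hr, x1, 8, 15), (8, 5130, hr, x1, 8, 26), (8, 5130, hr, x1, 8, 32), (9, 6620, hr, ops, 29, 15), (9, 6620, hr, ops, 29, 26), (9, 6620, hr, ops, 29, 32), (9, 6620, hr, x1, 8, 15), (9, 6620, hr, x1, 8, 26), (9, 6620, hr, x1, 8, 32)}
π[eid, dept, budget]: project onto (eid, dept, budget) (20 duplicate(s) eliminated) → {(29, ops, 4570), (29, ops, 5130), (29, ops, 6620), (29, ops, 7900), (29, ops, 9790), (8, x1, 4570), (8, x1, 5130), (8, x1, 6620), (8, x1, 7900), (8, x1, 9790)}

{(29, ops, 4570), (29, ops, 5130), (29, ops, 6620), (29, ops, 7900), (29, ops, 9790), (8, x1, 4570), (8, x1, 5130), (8, x1, 6620), (8, x1, 7900), (8, x1, 9790)}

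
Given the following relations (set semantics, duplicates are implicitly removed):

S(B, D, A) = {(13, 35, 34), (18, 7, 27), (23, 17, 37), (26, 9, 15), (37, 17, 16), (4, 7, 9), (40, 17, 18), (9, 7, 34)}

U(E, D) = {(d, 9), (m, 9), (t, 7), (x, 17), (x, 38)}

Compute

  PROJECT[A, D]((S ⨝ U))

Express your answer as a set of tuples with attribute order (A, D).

{(15, 9), (16, 17), (18, 17), (27, 7), (34, 7), (37, 17), (9, 7)}

Natural join on D: {(18, 7, 27, t), (23, 17, 37, x), (26, 9, 15, d), (26, 9, 15, m), (37, 17, 16, x), (4, 7, 9, t), (40, 17, 18, x), (9, 7, 34, t)}
Keep only column(s) A, D (1 duplicate(s) eliminated): {(15, 9), (16, 17), (18, 17), (27, 7), (34, 7), (37, 17), (9, 7)}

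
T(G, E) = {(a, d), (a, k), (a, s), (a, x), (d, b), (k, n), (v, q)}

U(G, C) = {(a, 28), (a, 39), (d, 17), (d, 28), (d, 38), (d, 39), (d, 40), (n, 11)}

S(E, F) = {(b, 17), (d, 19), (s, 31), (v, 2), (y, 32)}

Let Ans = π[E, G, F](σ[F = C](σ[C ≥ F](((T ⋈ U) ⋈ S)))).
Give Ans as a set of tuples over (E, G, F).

Natural join on G: {(a, d, 28), (a, d, 39), (a, k, 28), (a, k, 39), (a, s, 28), (a, s, 39), (a, x, 28), (a, x, 39), (d, b, 17), (d, b, 28), (d, b, 38), (d, b, 39), (d, b, 40)}
Natural join on E: {(a, d, 28, 19), (a, d, 39, 19), (a, s, 28, 31), (a, s, 39, 31), (d, b, 17, 17), (d, b, 28, 17), (d, b, 38, 17), (d, b, 39, 17), (d, b, 40, 17)}
Filtering on C ≥ F leaves {(a, d, 28, 19), (a, d, 39, 19), (a, s, 39, 31), (d, b, 17, 17), (d, b, 28, 17), (d, b, 38, 17), (d, b, 39, 17), (d, b, 40, 17)}.
Filtering on F = C leaves {(d, b, 17, 17)}.
Projecting to E, G, F: {(b, d, 17)}

{(b, d, 17)}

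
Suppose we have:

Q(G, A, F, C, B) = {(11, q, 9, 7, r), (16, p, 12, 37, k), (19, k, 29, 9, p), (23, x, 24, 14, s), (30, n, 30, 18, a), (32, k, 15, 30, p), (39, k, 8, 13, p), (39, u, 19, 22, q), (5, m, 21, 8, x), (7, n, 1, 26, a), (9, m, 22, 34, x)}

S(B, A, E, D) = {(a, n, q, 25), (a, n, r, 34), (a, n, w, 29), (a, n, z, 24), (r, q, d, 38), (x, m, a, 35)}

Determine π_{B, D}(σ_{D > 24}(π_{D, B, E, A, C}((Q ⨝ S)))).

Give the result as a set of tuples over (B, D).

{(a, 25), (a, 29), (a, 34), (r, 38), (x, 35)}

Joining Q and S on A, B yields {(11, q, 9, 7, r, d, 38), (30, n, 30, 18, a, q, 25), (30, n, 30, 18, a, r, 34), (30, n, 30, 18, a, w, 29), (30, n, 30, 18, a, z, 24), (5, m, 21, 8, x, a, 35), (7, n, 1, 26, a, q, 25), (7, n, 1, 26, a, r, 34), (7, n, 1, 26, a, w, 29), (7, n, 1, 26, a, z, 24), (9, m, 22, 34, x, a, 35)}.
Keep only column(s) D, B, E, A, C: {(24, a, z, n, 18), (24, a, z, n, 26), (25, a, q, n, 18), (25, a, q, n, 26), (29, a, w, n, 18), (29, a, w, n, 26), (34, a, r, n, 18), (34, a, r, n, 26), (35, x, a, m, 34), (35, x, a, m, 8), (38, r, d, q, 7)}
σ[D > 24]: keep tuples satisfying D > 24 → {(25, a, q, n, 18), (25, a, q, n, 26), (29, a, w, n, 18), (29, a, w, n, 26), (34, a, r, n, 18), (34, a, r, n, 26), (35, x, a, m, 34), (35, x, a, m, 8), (38, r, d, q, 7)}
Keep only column(s) B, D (4 duplicate(s) eliminated): {(a, 25), (a, 29), (a, 34), (r, 38), (x, 35)}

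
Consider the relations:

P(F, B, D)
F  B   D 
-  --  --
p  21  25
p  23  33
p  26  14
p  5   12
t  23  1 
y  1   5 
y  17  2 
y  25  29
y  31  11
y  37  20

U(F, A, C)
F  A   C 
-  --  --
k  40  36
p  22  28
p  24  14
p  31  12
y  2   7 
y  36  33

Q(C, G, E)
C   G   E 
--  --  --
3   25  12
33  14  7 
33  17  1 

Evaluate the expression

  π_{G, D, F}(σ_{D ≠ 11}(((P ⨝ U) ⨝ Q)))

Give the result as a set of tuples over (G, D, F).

P ⋈ U (natural join on F): {(p, 21, 25, 22, 28), (p, 21, 25, 24, 14), (p, 21, 25, 31, 12), (p, 23, 33, 22, 28), (p, 23, 33, 24, 14), (p, 23, 33, 31, 12), (p, 26, 14, 22, 28), (p, 26, 14, 24, 14), (p, 26, 14, 31, 12), (p, 5, 12, 22, 28), (p, 5, 12, 24, 14), (p, 5, 12, 31, 12), (y, 1, 5, 2, 7), (y, 1, 5, 36, 33), (y, 17, 2, 2, 7), (y, 17, 2, 36, 33), (y, 25, 29, 2, 7), (y, 25, 29, 36, 33), (y, 31, 11, 2, 7), (y, 31, 11, 36, 33), (y, 37, 20, 2, 7), (y, 37, 20, 36, 33)}
(P ⨝ U) ⋈ Q (natural join on C): {(y, 1, 5, 36, 33, 14, 7), (y, 1, 5, 36, 33, 17, 1), (y, 17, 2, 36, 33, 14, 7), (y, 17, 2, 36, 33, 17, 1), (y, 25, 29, 36, 33, 14, 7), (y, 25, 29, 36, 33, 17, 1), (y, 31, 11, 36, 33, 14, 7), (y, 31, 11, 36, 33, 17, 1), (y, 37, 20, 36, 33, 14, 7), (y, 37, 20, 36, 33, 17, 1)}
σ[D ≠ 11]: keep tuples satisfying D ≠ 11 → {(y, 1, 5, 36, 33, 14, 7), (y, 1, 5, 36, 33, 17, 1), (y, 17, 2, 36, 33, 14, 7), (y, 17, 2, 36, 33, 17, 1), (y, 25, 29, 36, 33, 14, 7), (y, 25, 29, 36, 33, 17, 1), (y, 37, 20, 36, 33, 14, 7), (y, 37, 20, 36, 33, 17, 1)}
Keep only column(s) G, D, F: {(14, 2, y), (14, 20, y), (14, 29, y), (14, 5, y), (17, 2, y), (17, 20, y), (17, 29, y), (17, 5, y)}

{(14, 2, y), (14, 20, y), (14, 29, y), (14, 5, y), (17, 2, y), (17, 20, y), (17, 29, y), (17, 5, y)}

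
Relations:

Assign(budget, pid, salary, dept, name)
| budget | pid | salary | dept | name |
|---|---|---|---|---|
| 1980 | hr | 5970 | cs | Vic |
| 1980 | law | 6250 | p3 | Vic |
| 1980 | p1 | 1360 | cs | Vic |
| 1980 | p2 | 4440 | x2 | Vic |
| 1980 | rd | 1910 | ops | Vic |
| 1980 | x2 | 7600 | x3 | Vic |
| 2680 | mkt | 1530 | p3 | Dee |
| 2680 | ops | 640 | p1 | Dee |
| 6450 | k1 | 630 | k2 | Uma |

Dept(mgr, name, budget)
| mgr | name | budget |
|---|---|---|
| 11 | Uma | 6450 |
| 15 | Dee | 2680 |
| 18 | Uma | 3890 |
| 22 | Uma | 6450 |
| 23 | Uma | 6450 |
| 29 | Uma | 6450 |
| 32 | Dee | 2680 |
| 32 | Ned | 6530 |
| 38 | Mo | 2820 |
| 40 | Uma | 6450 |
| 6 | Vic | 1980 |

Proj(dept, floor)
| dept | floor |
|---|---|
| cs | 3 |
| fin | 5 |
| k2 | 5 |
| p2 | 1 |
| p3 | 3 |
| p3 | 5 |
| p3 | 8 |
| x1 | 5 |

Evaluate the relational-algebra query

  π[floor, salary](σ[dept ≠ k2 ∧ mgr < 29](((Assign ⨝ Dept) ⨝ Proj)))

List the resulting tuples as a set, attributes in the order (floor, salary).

{(3, 1360), (3, 1530), (3, 5970), (3, 6250), (5, 1530), (5, 6250), (8, 1530), (8, 6250)}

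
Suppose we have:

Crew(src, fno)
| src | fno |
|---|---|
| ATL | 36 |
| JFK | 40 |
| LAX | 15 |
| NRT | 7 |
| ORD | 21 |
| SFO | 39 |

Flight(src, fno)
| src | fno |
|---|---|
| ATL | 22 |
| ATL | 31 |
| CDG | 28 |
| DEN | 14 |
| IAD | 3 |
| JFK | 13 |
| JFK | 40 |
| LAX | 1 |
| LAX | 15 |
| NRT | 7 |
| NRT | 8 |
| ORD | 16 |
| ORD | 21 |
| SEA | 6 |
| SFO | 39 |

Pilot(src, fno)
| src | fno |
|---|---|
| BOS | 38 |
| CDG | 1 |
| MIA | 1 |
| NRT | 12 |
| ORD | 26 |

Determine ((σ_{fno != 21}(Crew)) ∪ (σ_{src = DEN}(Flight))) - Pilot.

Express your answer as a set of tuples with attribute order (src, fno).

Selection fno != 21: {(ATL, 36), (JFK, 40), (LAX, 15), (NRT, 7), (SFO, 39)}
Selection src = DEN: {(DEN, 14)}
Taking the union: {(ATL, 36), (DEN, 14), (JFK, 40), (LAX, 15), (NRT, 7), (SFO, 39)}
Taking the difference: {(ATL, 36), (DEN, 14), (JFK, 40), (LAX, 15), (NRT, 7), (SFO, 39)}

{(ATL, 36), (DEN, 14), (JFK, 40), (LAX, 15), (NRT, 7), (SFO, 39)}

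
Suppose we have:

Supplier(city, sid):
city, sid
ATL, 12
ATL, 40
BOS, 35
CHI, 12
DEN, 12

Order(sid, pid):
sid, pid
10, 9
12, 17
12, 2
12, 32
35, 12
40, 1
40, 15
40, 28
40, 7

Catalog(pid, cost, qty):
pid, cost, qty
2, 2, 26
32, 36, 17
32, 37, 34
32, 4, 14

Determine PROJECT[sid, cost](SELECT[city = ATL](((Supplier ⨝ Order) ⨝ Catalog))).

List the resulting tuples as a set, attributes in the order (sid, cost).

{(12, 2), (12, 36), (12, 37), (12, 4)}

Joining Supplier and Order on sid yields {(ATL, 12, 17), (ATL, 12, 2), (ATL, 12, 32), (ATL, 40, 1), (ATL, 40, 15), (ATL, 40, 28), (ATL, 40, 7), (BOS, 35, 12), (CHI, 12, 17), (CHI, 12, 2), (CHI, 12, 32), (DEN, 12, 17), (DEN, 12, 2), (DEN, 12, 32)}.
Joining (Supplier ⨝ Order) and Catalog on pid yields {(ATL, 12, 2, 2, 26), (ATL, 12, 32, 36, 17), (ATL, 12, 32, 37, 34), (ATL, 12, 32, 4, 14), (CHI, 12, 2, 2, 26), (CHI, 12, 32, 36, 17), (CHI, 12, 32, 37, 34), (CHI, 12, 32, 4, 14), (DEN, 12, 2, 2, 26), (DEN, 12, 32, 36, 17), (DEN, 12, 32, 37, 34), (DEN, 12, 32, 4, 14)}.
Filtering on city = ATL leaves {(ATL, 12, 2, 2, 26), (ATL, 12, 32, 36, 17), (ATL, 12, 32, 37, 34), (ATL, 12, 32, 4, 14)}.
Projecting to sid, cost: {(12, 2), (12, 36), (12, 37), (12, 4)}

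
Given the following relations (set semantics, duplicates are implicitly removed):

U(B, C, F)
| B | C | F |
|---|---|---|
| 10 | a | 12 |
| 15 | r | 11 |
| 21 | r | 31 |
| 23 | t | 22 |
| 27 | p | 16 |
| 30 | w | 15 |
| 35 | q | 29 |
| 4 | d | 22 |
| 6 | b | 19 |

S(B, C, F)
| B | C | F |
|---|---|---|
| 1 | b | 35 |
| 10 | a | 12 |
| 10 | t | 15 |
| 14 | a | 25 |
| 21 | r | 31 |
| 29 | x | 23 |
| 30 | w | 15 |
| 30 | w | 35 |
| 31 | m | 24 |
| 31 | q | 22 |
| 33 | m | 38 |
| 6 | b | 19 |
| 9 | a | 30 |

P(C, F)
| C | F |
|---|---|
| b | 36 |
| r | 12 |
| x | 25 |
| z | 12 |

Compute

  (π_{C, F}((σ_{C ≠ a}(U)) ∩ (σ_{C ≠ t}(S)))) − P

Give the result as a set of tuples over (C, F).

{(b, 19), (r, 31), (w, 15)}

σ[C ≠ a]: keep tuples satisfying C ≠ a → {(15, r, 11), (21, r, 31), (23, t, 22), (27, p, 16), (30, w, 15), (35, q, 29), (4, d, 22), (6, b, 19)}
σ[C ≠ t]: keep tuples satisfying C ≠ t → {(1, b, 35), (10, a, 12), (14, a, 25), (21, r, 31), (29, x, 23), (30, w, 15), (30, w, 35), (31, m, 24), (31, q, 22), (33, m, 38), (6, b, 19), (9, a, 30)}
Set intersection of the two operands is {(21, r, 31), (30, w, 15), (6, b, 19)}.
Projecting to C, F: {(b, 19), (r, 31), (w, 15)}
Set difference of the two operands is {(b, 19), (r, 31), (w, 15)}.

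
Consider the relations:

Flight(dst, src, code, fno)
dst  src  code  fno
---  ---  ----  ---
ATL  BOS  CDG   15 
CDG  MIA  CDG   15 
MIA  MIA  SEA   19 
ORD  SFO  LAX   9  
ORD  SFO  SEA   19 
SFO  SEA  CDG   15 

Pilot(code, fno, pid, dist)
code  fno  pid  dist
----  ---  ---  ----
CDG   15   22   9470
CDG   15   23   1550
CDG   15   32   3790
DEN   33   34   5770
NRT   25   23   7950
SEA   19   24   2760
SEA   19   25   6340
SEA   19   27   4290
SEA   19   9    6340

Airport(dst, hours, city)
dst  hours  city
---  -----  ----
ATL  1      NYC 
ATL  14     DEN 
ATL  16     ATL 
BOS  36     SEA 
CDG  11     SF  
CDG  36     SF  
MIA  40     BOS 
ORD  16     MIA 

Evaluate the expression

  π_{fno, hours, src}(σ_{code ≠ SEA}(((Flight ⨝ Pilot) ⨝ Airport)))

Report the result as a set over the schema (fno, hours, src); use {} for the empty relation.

Natural join on code, fno: {(ATL, BOS, CDG, 15, 22, 9470), (ATL, BOS, CDG, 15, 23, 1550), (ATL, BOS, CDG, 15, 32, 3790), (CDG, MIA, CDG, 15, 22, 9470), (CDG, MIA, CDG, 15, 23, 1550), (CDG, MIA, CDG, 15, 32, 3790), (MIA, MIA, SEA, 19, 24, 2760), (MIA, MIA, SEA, 19, 25, 6340), (MIA, MIA, SEA, 19, 27, 4290), (MIA, MIA, SEA, 19, 9, 6340), (ORD, SFO, SEA, 19, 24, 2760), (ORD, SFO, SEA, 19, 25, 6340), (ORD, SFO, SEA, 19, 27, 4290), (ORD, SFO, SEA, 19, 9, 6340), (SFO, SEA, CDG, 15, 22, 9470), (SFO, SEA, CDG, 15, 23, 1550), (SFO, SEA, CDG, 15, 32, 3790)}
Natural join on dst: {(ATL, BOS, CDG, 15, 22, 9470, 1, NYC), (ATL, BOS, CDG, 15, 22, 9470, 14, DEN), (ATL, BOS, CDG, 15, 22, 9470, 16, ATL), (ATL, BOS, CDG, 15, 23, 1550, 1, NYC), (ATL, BOS, CDG, 15, 23, 1550, 14, DEN), (ATL, BOS, CDG, 15, 23, 1550, 16, ATL), (ATL, BOS, CDG, 15, 32, 3790, 1, NYC), (ATL, BOS, CDG, 15, 32, 3790, 14, DEN), (ATL, BOS, CDG, 15, 32, 3790, 16, ATL), (CDG, MIA, CDG, 15, 22, 9470, 11, SF), (CDG, MIA, CDG, 15, 22, 9470, 36, SF), (CDG, MIA, CDG, 15, 23, 1550, 11, SF), (CDG, MIA, CDG, 15, 23, 1550, 36, SF), (CDG, MIA, CDG, 15, 32, 3790, 11, SF), (CDG, MIA, CDG, 15, 32, 3790, 36, SF), (MIA, MIA, SEA, 19, 24, 2760, 40, BOS), (MIA, MIA, SEA, 19, 25, 6340, 40, BOS), (MIA, MIA, SEA, 19, 27, 4290, 40, BOS), (MIA, MIA, SEA, 19, 9, 6340, 40, BOS), (ORD, SFO, SEA, 19, 24, 2760, 16, MIA), (ORD, SFO, SEA, 19, 25, 6340, 16, MIA), (ORD, SFO, SEA, 19, 27, 4290, 16, MIA), (ORD, SFO, SEA, 19, 9, 6340, 16, MIA)}
σ[code ≠ SEA]: keep tuples satisfying code ≠ SEA → {(ATL, BOS, CDG, 15, 22, 9470, 1, NYC), (ATL, BOS, CDG, 15, 22, 9470, 14, DEN), (ATL, BOS, CDG, 15, 22, 9470, 16, ATL), (ATL, BOS, CDG, 15, 23, 1550, 1, NYC), (ATL, BOS, CDG, 15, 23, 1550, 14, DEN), (ATL, BOS, CDG, 15, 23, 1550, 16, ATL), (ATL, BOS, CDG, 15, 32, 3790, 1, NYC), (ATL, BOS, CDG, 15, 32, 3790, 14, DEN), (ATL, BOS, CDG, 15, 32, 3790, 16, ATL), (CDG, MIA, CDG, 15, 22, 9470, 11, SF), (CDG, MIA, CDG, 15, 22, 9470, 36, SF), (CDG, MIA, CDG, 15, 23, 1550, 11, SF), (CDG, MIA, CDG, 15, 23, 1550, 36, SF), (CDG, MIA, CDG, 15, 32, 3790, 11, SF), (CDG, MIA, CDG, 15, 32, 3790, 36, SF)}
Projecting to fno, hours, src (10 duplicate(s) eliminated): {(15, 1, BOS), (15, 11, MIA), (15, 14, BOS), (15, 16, BOS), (15, 36, MIA)}

{(15, 1, BOS), (15, 11, MIA), (15, 14, BOS), (15, 16, BOS), (15, 36, MIA)}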